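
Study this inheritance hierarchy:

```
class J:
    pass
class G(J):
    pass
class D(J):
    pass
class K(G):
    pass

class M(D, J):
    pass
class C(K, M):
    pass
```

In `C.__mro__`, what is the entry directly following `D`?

L[C] = C + merge(L[K], L[M], [K M])
  take K:  [K G J object] + [M D J object] + [K M]
  take G:  [G J object] + [M D J object] + [M]
  take M:  [J object] + [M D J object] + [M]
  take D:  [J object] + [D J object]
  take J:  [J object] + [J object]
  take object:  [object] + [object]
MRO: C K G M D J object
D is at position 4; next is J.

J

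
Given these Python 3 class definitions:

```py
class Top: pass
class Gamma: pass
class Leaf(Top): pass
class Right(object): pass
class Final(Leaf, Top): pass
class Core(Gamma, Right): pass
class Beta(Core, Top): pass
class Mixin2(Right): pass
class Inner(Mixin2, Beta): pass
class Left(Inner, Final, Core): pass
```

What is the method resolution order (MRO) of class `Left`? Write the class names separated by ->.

L[Left] = Left + merge(L[Inner], L[Final], L[Core], [Inner Final Core])
  take Inner:  [Inner Mixin2 Beta Core Gamma Right Top object] + [Final Leaf Top object] + [Core Gamma Right object] + [Inner Final Core]
  take Mixin2:  [Mixin2 Beta Core Gamma Right Top object] + [Final Leaf Top object] + [Core Gamma Right object] + [Final Core]
  take Beta:  [Beta Core Gamma Right Top object] + [Final Leaf Top object] + [Core Gamma Right object] + [Final Core]
  take Final:  [Core Gamma Right Top object] + [Final Leaf Top object] + [Core Gamma Right object] + [Final Core]
  take Core:  [Core Gamma Right Top object] + [Leaf Top object] + [Core Gamma Right object] + [Core]
  take Gamma:  [Gamma Right Top object] + [Leaf Top object] + [Gamma Right object]
  take Right:  [Right Top object] + [Leaf Top object] + [Right object]
  take Leaf:  [Top object] + [Leaf Top object] + [object]
  take Top:  [Top object] + [Top object] + [object]
  take object:  [object] + [object] + [object]

Left -> Inner -> Mixin2 -> Beta -> Final -> Core -> Gamma -> Right -> Leaf -> Top -> object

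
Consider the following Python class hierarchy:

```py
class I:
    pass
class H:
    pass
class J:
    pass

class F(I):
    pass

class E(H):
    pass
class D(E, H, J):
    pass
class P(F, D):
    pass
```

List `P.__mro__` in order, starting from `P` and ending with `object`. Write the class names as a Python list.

[P, F, I, D, E, H, J, object]

L[P] = P + merge(L[F], L[D], [F D])
  take F:  [F I object] + [D E H J object] + [F D]
  take I:  [I object] + [D E H J object] + [D]
  take D:  [object] + [D E H J object] + [D]
  take E:  [object] + [E H J object]
  take H:  [object] + [H J object]
  take J:  [object] + [J object]
  take object:  [object] + [object]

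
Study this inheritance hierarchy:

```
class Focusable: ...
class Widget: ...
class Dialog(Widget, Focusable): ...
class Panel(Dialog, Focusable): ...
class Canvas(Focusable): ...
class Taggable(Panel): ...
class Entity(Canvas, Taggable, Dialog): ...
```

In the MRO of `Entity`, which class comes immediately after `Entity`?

Canvas

L[Entity] = Entity + merge(L[Canvas], L[Taggable], L[Dialog], [Canvas Taggable Dialog])
  take Canvas:  [Canvas Focusable object] + [Taggable Panel Dialog Widget Focusable object] + [Dialog Widget Focusable object] + [Canvas Taggable Dialog]
  take Taggable:  [Focusable object] + [Taggable Panel Dialog Widget Focusable object] + [Dialog Widget Focusable object] + [Taggable Dialog]
  take Panel:  [Focusable object] + [Panel Dialog Widget Focusable object] + [Dialog Widget Focusable object] + [Dialog]
  take Dialog:  [Focusable object] + [Dialog Widget Focusable object] + [Dialog Widget Focusable object] + [Dialog]
  take Widget:  [Focusable object] + [Widget Focusable object] + [Widget Focusable object]
  take Focusable:  [Focusable object] + [Focusable object] + [Focusable object]
  take object:  [object] + [object] + [object]
MRO: Entity Canvas Taggable Panel Dialog Widget Focusable object
Entity is at position 0; next is Canvas.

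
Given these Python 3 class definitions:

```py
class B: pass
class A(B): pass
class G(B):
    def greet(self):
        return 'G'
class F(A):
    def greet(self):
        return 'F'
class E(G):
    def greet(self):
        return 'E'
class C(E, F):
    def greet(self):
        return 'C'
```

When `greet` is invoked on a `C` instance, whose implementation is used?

L[C] = C + merge(L[E], L[F], [E F])
  take E:  [E G B object] + [F A B object] + [E F]
  take G:  [G B object] + [F A B object] + [F]
  take F:  [B object] + [F A B object] + [F]
  take A:  [B object] + [A B object]
  take B:  [B object] + [B object]
  take object:  [object] + [object]
MRO: C E G F A B object
greet is defined in: C, E, F, G. First along the MRO is C.

C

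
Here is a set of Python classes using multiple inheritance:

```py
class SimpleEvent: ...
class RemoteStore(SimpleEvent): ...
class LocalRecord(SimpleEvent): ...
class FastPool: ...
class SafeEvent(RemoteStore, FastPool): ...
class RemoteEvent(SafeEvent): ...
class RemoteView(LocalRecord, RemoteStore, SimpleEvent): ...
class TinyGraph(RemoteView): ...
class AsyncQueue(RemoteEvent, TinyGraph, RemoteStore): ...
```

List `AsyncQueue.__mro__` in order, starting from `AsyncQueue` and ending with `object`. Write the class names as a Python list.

L[AsyncQueue] = AsyncQueue + merge(L[RemoteEvent], L[TinyGraph], L[RemoteStore], [RemoteEvent TinyGraph RemoteStore])
  take RemoteEvent:  [RemoteEvent SafeEvent RemoteStore SimpleEvent FastPool object] + [TinyGraph RemoteView LocalRecord RemoteStore SimpleEvent object] + [RemoteStore SimpleEvent object] + [RemoteEvent TinyGraph RemoteStore]
  take SafeEvent:  [SafeEvent RemoteStore SimpleEvent FastPool object] + [TinyGraph RemoteView LocalRecord RemoteStore SimpleEvent object] + [RemoteStore SimpleEvent object] + [TinyGraph RemoteStore]
  take TinyGraph:  [RemoteStore SimpleEvent FastPool object] + [TinyGraph RemoteView LocalRecord RemoteStore SimpleEvent object] + [RemoteStore SimpleEvent object] + [TinyGraph RemoteStore]
  take RemoteView:  [RemoteStore SimpleEvent FastPool object] + [RemoteView LocalRecord RemoteStore SimpleEvent object] + [RemoteStore SimpleEvent object] + [RemoteStore]
  take LocalRecord:  [RemoteStore SimpleEvent FastPool object] + [LocalRecord RemoteStore SimpleEvent object] + [RemoteStore SimpleEvent object] + [RemoteStore]
  take RemoteStore:  [RemoteStore SimpleEvent FastPool object] + [RemoteStore SimpleEvent object] + [RemoteStore SimpleEvent object] + [RemoteStore]
  take SimpleEvent:  [SimpleEvent FastPool object] + [SimpleEvent object] + [SimpleEvent object]
  take FastPool:  [FastPool object] + [object] + [object]
  take object:  [object] + [object] + [object]

[AsyncQueue, RemoteEvent, SafeEvent, TinyGraph, RemoteView, LocalRecord, RemoteStore, SimpleEvent, FastPool, object]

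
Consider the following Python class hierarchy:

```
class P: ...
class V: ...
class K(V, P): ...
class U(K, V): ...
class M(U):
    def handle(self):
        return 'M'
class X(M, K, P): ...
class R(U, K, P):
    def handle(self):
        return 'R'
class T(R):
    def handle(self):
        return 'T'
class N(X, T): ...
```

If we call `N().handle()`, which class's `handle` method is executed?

M

L[N] = N + merge(L[X], L[T], [X T])
  take X:  [X M U K V P object] + [T R U K V P object] + [X T]
  take M:  [M U K V P object] + [T R U K V P object] + [T]
  take T:  [U K V P object] + [T R U K V P object] + [T]
  take R:  [U K V P object] + [R U K V P object]
  take U:  [U K V P object] + [U K V P object]
  take K:  [K V P object] + [K V P object]
  take V:  [V P object] + [V P object]
  take P:  [P object] + [P object]
  take object:  [object] + [object]
MRO: N X M T R U K V P object
handle is defined in: M, R, T. First along the MRO is M.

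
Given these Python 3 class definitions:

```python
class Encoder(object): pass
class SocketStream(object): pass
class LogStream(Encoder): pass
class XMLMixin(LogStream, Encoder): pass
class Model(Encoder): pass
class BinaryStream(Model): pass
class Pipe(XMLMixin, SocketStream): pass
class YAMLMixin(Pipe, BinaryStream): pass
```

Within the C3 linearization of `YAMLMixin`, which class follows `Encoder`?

L[YAMLMixin] = YAMLMixin + merge(L[Pipe], L[BinaryStream], [Pipe BinaryStream])
  take Pipe:  [Pipe XMLMixin LogStream Encoder SocketStream object] + [BinaryStream Model Encoder object] + [Pipe BinaryStream]
  take XMLMixin:  [XMLMixin LogStream Encoder SocketStream object] + [BinaryStream Model Encoder object] + [BinaryStream]
  take LogStream:  [LogStream Encoder SocketStream object] + [BinaryStream Model Encoder object] + [BinaryStream]
  take BinaryStream:  [Encoder SocketStream object] + [BinaryStream Model Encoder object] + [BinaryStream]
  take Model:  [Encoder SocketStream object] + [Model Encoder object]
  take Encoder:  [Encoder SocketStream object] + [Encoder object]
  take SocketStream:  [SocketStream object] + [object]
  take object:  [object] + [object]
MRO: YAMLMixin Pipe XMLMixin LogStream BinaryStream Model Encoder SocketStream object
Encoder is at position 6; next is SocketStream.

SocketStream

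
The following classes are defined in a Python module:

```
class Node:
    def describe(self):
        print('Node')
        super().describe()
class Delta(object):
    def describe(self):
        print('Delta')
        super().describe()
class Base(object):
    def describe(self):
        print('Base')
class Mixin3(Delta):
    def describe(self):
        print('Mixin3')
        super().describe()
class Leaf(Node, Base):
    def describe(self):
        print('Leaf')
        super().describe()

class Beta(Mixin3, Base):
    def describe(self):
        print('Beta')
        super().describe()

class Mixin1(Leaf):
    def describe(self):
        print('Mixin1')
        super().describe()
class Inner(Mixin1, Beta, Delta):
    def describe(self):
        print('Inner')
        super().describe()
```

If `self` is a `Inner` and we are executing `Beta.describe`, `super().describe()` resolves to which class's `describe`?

Mixin3

L[Inner] = Inner + merge(L[Mixin1], L[Beta], L[Delta], [Mixin1 Beta Delta])
  take Mixin1:  [Mixin1 Leaf Node Base object] + [Beta Mixin3 Delta Base object] + [Delta object] + [Mixin1 Beta Delta]
  take Leaf:  [Leaf Node Base object] + [Beta Mixin3 Delta Base object] + [Delta object] + [Beta Delta]
  take Node:  [Node Base object] + [Beta Mixin3 Delta Base object] + [Delta object] + [Beta Delta]
  take Beta:  [Base object] + [Beta Mixin3 Delta Base object] + [Delta object] + [Beta Delta]
  take Mixin3:  [Base object] + [Mixin3 Delta Base object] + [Delta object] + [Delta]
  take Delta:  [Base object] + [Delta Base object] + [Delta object] + [Delta]
  take Base:  [Base object] + [Base object] + [object]
  take object:  [object] + [object] + [object]
MRO: Inner Mixin1 Leaf Node Beta Mixin3 Delta Base object
super() in Beta.describe on a Inner instance goes to the class after Beta in Inner's MRO: Mixin3.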